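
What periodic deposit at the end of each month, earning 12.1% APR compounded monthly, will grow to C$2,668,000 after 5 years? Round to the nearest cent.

C$32,580.76

With 12 periods per year: i = 0.0100833, n = 60.
PMT = 2.668e+06 / ( [(1+0.0100833)^60 − 1] / 0.0100833 ) = 2.668e+06 / 81.888810 = 32,580.7639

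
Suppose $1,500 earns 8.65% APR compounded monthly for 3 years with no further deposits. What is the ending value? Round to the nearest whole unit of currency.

$1,943

Periodic rate i = 0.0865/12 = 0.00720833; n = 3 × 12 = 36 periods.
FV = 1,500 × (1 + 0.00720833)^36 = 1,942.6136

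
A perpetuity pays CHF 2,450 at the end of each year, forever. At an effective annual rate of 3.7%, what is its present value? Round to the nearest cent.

CHF 66,216.22

PV = PMT / i = 2450 / 0.037 = 66,216.2162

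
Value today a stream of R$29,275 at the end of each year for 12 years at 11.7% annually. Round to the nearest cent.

PV = 29275 × [1 − (1+0.117)^(−12)] / 0.117 = 29275 × 6.281446 = 183,889.3310

R$183,889.33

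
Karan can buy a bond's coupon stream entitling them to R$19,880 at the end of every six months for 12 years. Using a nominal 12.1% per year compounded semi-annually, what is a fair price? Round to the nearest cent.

With 2 periods per year: i = 0.0605, n = 24.
Annuity factor a(24|0.0605) = 12.492579; PV = 19880 × 12.492579 = 248,352.4663

R$248,352.47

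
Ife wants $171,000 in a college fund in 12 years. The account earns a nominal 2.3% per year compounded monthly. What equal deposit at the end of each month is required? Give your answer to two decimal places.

i = 0.023/12 = 0.00191667 per month; n = 12·12 = 144.
FV-annuity factor = 165.652061; PMT = 171000 / 165.652061 = 1,032.2842

$1,032.28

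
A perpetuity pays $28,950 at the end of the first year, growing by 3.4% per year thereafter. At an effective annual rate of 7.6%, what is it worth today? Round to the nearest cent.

PV = D₁/(r − g) = 28950/(0.076 − 0.034) = 689,285.7143

$689,285.71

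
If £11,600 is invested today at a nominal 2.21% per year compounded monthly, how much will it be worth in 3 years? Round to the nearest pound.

Periodic rate i = 0.0221/12 = 0.00184167; n = 3 × 12 = 36 periods.
FV = 11,600 × (1 + 0.00184167)^36 = 12,394.3921

£12,394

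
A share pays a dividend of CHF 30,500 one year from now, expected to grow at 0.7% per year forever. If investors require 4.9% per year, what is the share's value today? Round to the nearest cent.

CHF 726,190.48

PV = PMT / (i − g) = 30500 / (0.049 − 0.007) = 30500 / 0.042000 = 726,190.4762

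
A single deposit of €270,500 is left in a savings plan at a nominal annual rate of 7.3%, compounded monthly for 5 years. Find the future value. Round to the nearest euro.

i = 0.073/12 = 0.00608333 per month; n = 5·12 = 60.
FV = PV·(1+i)^n = 270,500 × 1.438922 = 389,228.4211

€389,228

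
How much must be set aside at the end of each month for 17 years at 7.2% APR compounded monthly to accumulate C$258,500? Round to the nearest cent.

C$649.40

i = 0.072/12 = 0.006 per month; n = 17·12 = 204.
PMT = 258500 / ( [(1+0.006)^204 − 1] / 0.006 ) = 258500 / 398.058076 = 649.4027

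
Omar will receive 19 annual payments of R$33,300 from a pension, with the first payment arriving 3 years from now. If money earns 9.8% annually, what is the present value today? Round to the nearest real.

R$234,141

Value one period before first payment (t=2): 33300 × [1 − (1+0.098)^(−19)] / 0.098 = 33300 × 8.476934 = 282,281.9021
PV₀ = 282,281.9021 / (1+0.098)^2 = 282,281.9021 / 1.205604 = 234,141.4777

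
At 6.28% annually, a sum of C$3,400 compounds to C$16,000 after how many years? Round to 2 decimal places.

25.43 years

(1+i)^n = 16000/3400 = 4.70588, so n = ln 4.70588 / ln 1.0628 = 25.4292 years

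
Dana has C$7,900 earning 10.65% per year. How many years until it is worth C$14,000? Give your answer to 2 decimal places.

5.65 years

(1+i)^n = 14000/7900 = 1.77215, so n = ln 1.77215 / ln 1.1065 = 5.6540 years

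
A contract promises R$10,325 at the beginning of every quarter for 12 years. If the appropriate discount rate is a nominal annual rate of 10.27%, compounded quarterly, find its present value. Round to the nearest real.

Periodic rate i = 0.1027/4 = 0.025675; n = 12 × 4 = 48 periods.
PV = PMT · [1 − (1+i)^(−n)] / i × (1+i) = 10325 · 28.117151 = 290,309.5832
Payments are at the start of each period, so multiply by (1+i).

R$290,310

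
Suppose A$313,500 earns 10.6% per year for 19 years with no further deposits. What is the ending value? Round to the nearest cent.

A$2,126,106.22

313,500 × (1+0.106)^19 = 313,500 × 6.781838 = 2,126,106.2178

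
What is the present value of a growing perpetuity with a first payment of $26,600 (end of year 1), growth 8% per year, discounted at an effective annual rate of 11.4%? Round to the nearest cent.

$782,352.94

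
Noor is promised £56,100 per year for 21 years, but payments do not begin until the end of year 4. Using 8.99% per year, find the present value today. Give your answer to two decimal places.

£402,941.82

PV at t=3 (ordinary 21-year annuity): 56100 × a(21|0.0899) = 56100 × 9.299068 = 521,677.7290
PV₀ = 521,677.7290 / (1+0.0899)^3 = 521,677.7290 / 1.294673 = 402,941.8155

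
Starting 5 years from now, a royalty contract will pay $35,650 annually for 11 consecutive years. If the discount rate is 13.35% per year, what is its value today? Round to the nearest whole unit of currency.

$121,006

PV at t=4 (ordinary 11-year annuity): 35650 × a(11|0.1335) = 35650 × 5.603158 = 199,752.5974
Discount back 4 years: 199,752.5974 × (1+0.1335)^(−4) = 199,752.5974 × 0.605779 = 121,005.8418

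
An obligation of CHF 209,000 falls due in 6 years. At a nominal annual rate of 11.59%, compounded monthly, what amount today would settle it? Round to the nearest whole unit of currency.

i = 0.1159/12 = 0.00965833 per month; n = 6·12 = 72.
PV = 209,000 / (1 + 0.00965833)^72 = 209,000 / 1.997833 = 104,613.3306

CHF 104,613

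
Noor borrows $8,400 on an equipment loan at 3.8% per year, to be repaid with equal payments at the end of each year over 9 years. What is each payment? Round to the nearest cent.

Annuity-PV factor = 7.503562; PMT = 8400 / 7.503562 = 1,119.4683

$1,119.47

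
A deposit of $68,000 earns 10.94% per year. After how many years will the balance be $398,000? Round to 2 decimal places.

17.02 years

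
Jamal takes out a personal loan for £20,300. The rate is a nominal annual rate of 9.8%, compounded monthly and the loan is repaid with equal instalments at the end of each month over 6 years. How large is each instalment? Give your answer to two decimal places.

£374.03

With 12 periods per year: i = 0.00816667, n = 72.
PMT = 20300 / ( [1 − (1+0.00816667)^(−72)] / 0.00816667 ) = 20300 / 54.273671 = 374.0303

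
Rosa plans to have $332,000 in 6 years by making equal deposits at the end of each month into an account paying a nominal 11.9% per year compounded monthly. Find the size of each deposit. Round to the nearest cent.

$3,181.08

Periodic rate i = 0.119/12 = 0.00991667; n = 6 × 12 = 72 periods.
FV-annuity factor = 104.367114; PMT = 332000 / 104.367114 = 3,181.0787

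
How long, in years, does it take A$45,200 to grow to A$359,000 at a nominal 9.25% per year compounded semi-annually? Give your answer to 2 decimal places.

22.92 years

Periodic rate i = 0.0925/2 = 0.04625.
(1+i)^n = 359000/45200 = 7.94248, so n = ln 7.94248 / ln 1.04625 = 45.8332 half-years
= 45.8332/2 years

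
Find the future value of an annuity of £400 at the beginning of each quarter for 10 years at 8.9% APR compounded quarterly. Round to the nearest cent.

£25,939.63

i = 0.089/4 = 0.02225 per quarter; n = 10·4 = 40.
Accumulation factor s(40|0.02225) × (1+i) = 64.849065; FV = 400 × 64.849065 = 25,939.6261
(annuity-due: payments at period start, so ×(1+i).)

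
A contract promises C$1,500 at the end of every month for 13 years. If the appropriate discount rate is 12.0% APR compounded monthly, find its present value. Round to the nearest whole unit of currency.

With 12 periods per year: i = 0.01, n = 156.
PV = PMT · [1 − (1+i)^(−n)] / i = 1500 · 78.822939 = 118,234.4083

C$118,234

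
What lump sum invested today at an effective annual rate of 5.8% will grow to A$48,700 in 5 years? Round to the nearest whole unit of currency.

PV = 48,700 / (1 + 0.058)^5 = 48,700 / 1.325648 = 36,736.7407

A$36,737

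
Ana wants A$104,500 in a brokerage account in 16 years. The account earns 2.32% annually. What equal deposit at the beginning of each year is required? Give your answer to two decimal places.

FV-annuity factor × (1+i) = 19.552802; PMT = 104500 / 19.552802 = 5,344.5026

A$5,344.50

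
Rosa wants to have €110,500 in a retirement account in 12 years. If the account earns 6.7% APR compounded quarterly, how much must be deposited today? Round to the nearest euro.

i = 0.067/4 = 0.01675 per quarter; n = 12·4 = 48.
Discount factor = (1+0.01675)^(−48) = 0.450525; PV = 110,500 × 0.450525 = 49,783.0598

€49,783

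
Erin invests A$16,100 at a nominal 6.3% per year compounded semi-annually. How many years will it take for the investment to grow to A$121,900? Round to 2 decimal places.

Periodic rate i = 0.063/2 = 0.0315.
n = ln(121900/16100) / ln(1+0.0315) = ln(7.57143) / 0.031014 = 65.2730 half-years
= 65.2730/2 years

32.64 years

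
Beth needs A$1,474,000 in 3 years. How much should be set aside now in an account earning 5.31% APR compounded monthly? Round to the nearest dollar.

A$1,257,381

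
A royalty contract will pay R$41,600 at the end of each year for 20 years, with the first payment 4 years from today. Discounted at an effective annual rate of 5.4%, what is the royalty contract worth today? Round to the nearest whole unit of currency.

R$428,119

Value one period before first payment (t=3): 41600 × [1 − (1+0.054)^(−20)] / 0.054 = 41600 × 12.050161 = 501,286.6936
Discount back 3 years: 501,286.6936 × (1+0.054)^(−3) = 501,286.6936 × 0.854040 = 428,118.8439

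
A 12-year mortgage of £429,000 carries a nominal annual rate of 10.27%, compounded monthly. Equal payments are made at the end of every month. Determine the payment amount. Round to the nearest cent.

£5,194.02

Periodic rate i = 0.1027/12 = 0.00855833; n = 12 × 12 = 144 periods.
PMT = 429000 / ( [1 − (1+0.00855833)^(−144)] / 0.00855833 ) = 429000 / 82.594941 = 5,194.0227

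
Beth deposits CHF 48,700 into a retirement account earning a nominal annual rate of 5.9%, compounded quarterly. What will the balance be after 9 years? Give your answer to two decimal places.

CHF 82,500.22

With 4 periods per year: i = 0.01475, n = 36.
FV = 48,700 × (1 + 0.01475)^36 = 82,500.2227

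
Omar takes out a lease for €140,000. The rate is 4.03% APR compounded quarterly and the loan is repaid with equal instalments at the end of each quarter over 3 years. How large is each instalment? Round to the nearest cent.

With 4 periods per year: i = 0.010075, n = 12.
Annuity-PV factor = 11.249746; PMT = 140000 / 11.249746 = 12,444.7256

€12,444.73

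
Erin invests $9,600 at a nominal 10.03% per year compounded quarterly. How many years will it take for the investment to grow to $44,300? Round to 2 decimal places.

15.44 years

Periodic rate i = 0.1003/4 = 0.025075.
n = ln(44300/9600) / ln(1+0.025075) = ln(4.61458) / 0.024766 = 61.7474 quarters
= 61.7474/4 years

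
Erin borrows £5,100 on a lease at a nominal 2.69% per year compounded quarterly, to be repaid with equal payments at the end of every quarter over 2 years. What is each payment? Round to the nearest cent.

Periodic rate i = 0.0269/4 = 0.006725; n = 2 × 4 = 8 periods.
Annuity-PV factor = 7.763228; PMT = 5100 / 7.763228 = 656.9432

£656.94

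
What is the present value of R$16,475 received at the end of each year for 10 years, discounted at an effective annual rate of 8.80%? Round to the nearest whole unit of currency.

R$106,668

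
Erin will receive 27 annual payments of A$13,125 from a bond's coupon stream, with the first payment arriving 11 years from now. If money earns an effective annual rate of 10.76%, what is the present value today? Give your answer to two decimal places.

A$41,118.83

PV at t=10 (ordinary 27-year annuity): 13125 × a(27|0.1076) = 13125 × 8.705042 = 114,253.6826
Discount back 10 years: 114,253.6826 × (1+0.1076)^(−10) = 114,253.6826 × 0.359891 = 41,118.8288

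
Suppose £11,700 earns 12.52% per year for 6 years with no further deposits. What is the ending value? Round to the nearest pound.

£23,745

FV = 11,700 × (1 + 0.1252)^6 = 23,744.5642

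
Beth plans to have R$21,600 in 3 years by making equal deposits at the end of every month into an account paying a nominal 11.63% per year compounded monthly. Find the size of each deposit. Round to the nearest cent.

R$504.28

With 12 periods per year: i = 0.00969167, n = 36.
FV-annuity factor = 42.833521; PMT = 21600 / 42.833521 = 504.2779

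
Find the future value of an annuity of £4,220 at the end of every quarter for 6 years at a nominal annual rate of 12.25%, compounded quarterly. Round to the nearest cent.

£146,422.69

Periodic rate i = 0.1225/4 = 0.030625; n = 6 × 4 = 24 periods.
FV = PMT · [(1+i)^n − 1] / i = 4220 · 34.697319 = 146,422.6878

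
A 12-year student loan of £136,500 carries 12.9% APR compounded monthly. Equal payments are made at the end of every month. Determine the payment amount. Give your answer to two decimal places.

With 12 periods per year: i = 0.01075, n = 144.
PMT = 136500 / ( [1 − (1+0.01075)^(−144)] / 0.01075 ) = 136500 / 73.075615 = 1,867.9282

£1,867.93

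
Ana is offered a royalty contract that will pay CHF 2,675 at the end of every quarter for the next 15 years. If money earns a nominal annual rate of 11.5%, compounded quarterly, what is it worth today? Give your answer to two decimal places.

CHF 76,057.32

With 4 periods per year: i = 0.02875, n = 60.
PV = 2675 × [1 − (1+0.02875)^(−60)] / 0.02875 = 2675 × 28.432645 = 76,057.3248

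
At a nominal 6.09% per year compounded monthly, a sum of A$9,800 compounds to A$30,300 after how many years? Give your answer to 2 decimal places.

18.58 years

Periodic rate i = 0.0609/12 = 0.005075.
(1+i)^n = 30300/9800 = 3.09184, so n = ln 3.09184 / ln 1.00507 = 222.9807 months
= 222.9807/12 years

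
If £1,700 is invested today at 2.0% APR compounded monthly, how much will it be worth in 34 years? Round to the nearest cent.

With 12 periods per year: i = 0.00166667, n = 408.
FV = PV·(1+i)^n = 1,700 × 1.972761 = 3,353.6933

£3,353.69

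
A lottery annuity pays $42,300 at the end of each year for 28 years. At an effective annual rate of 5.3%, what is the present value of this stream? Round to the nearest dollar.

PV = 42300 × [1 − (1+0.053)^(−28)] / 0.053 = 42300 × 14.424378 = 610,151.1872

$610,151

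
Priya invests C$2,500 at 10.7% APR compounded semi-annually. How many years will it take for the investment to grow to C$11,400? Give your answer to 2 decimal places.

14.56 years

Periodic rate i = 0.107/2 = 0.0535.
n = ln(11400/2500) / ln(1+0.0535) = ln(4.56000) / 0.052118 = 29.1132 half-years
= 29.1132/2 years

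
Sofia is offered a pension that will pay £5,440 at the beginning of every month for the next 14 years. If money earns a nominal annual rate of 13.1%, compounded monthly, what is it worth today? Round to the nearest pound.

With 12 periods per year: i = 0.0109167, n = 168.
PV = 5440 × [1 − (1+0.0109167)^(−168)] / 0.0109167 × (1+i) = 5440 × 77.659792 = 422,469.2703
(Beginning-of-period payments → annuity-due factor ×(1+i).)

£422,469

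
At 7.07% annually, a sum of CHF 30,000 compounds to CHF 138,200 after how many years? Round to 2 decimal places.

n = ln(138200/30000) / ln(1+0.0707) = ln(4.60667) / 0.068313 = 22.3605 years

22.36 years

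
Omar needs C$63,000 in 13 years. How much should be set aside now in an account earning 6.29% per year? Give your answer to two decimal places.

PV = FV·(1+i)^(−n) = 63,000 × 0.452479 = 28,506.1954

C$28,506.20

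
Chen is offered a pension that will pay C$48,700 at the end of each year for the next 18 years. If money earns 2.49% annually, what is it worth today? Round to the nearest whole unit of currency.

C$699,612

PV = 48700 × [1 − (1+0.0249)^(−18)] / 0.0249 = 48700 × 14.365747 = 699,611.8715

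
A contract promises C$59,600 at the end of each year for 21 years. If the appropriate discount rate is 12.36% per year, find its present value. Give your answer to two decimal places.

C$440,477.08

Annuity factor a(21|0.1236) = 7.390555; PV = 59600 × 7.390555 = 440,477.0785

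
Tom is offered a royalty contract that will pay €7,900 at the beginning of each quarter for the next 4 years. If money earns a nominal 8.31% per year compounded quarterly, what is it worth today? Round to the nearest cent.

With 4 periods per year: i = 0.020775, n = 16.
PV = 7900 × [1 − (1+0.020775)^(−16)] / 0.020775 × (1+i) = 7900 × 13.775076 = 108,823.0990
Payments are at the start of each period, so multiply by (1+i).

€108,823.10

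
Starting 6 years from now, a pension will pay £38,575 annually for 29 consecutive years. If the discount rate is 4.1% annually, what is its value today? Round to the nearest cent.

PV at t=5 (ordinary 29-year annuity): 38575 × a(29|0.041) = 38575 × 16.784442 = 647,459.8652
PV₀ = 647,459.8652 / (1+0.041)^5 = 647,459.8652 / 1.222513 = 529,613.6928

£529,613.69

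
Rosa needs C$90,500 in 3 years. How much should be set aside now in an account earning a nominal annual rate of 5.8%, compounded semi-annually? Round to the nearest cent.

i = 0.058/2 = 0.029 per half-year; n = 3·2 = 6.
Discount factor = (1+0.029)^(−6) = 0.842379; PV = 90,500 × 0.842379 = 76,235.3381

C$76,235.34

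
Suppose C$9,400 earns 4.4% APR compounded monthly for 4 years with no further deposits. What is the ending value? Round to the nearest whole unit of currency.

C$11,205

i = 0.044/12 = 0.00366667 per month; n = 4·12 = 48.
9,400 × (1+0.00366667)^48 = 9,400 × 1.192054 = 11,205.3104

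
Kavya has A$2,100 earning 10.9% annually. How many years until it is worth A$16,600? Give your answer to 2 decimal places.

n = ln(16600/2100) / ln(1+0.109) = ln(7.90476) / 0.103459 = 19.9835 years

19.98 years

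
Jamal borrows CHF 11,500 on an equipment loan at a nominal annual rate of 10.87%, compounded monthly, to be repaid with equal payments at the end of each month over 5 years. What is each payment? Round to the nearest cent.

CHF 249.29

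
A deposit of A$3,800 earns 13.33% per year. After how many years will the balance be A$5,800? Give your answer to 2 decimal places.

(1+i)^n = 5800/3800 = 1.52632, so n = ln 1.52632 / ln 1.1333 = 3.3792 years

3.38 years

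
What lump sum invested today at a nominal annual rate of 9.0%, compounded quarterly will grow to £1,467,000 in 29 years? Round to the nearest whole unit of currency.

With 4 periods per year: i = 0.0225, n = 116.
PV = 1,467,000 / (1 + 0.0225)^116 = 1,467,000 / 13.211275 = 111,041.5151

£111,042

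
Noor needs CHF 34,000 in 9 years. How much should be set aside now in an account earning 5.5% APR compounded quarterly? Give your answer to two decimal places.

i = 0.055/4 = 0.01375 per quarter; n = 9·4 = 36.
PV = FV·(1+i)^(−n) = 34,000 × 0.611630 = 20,795.4200

CHF 20,795.42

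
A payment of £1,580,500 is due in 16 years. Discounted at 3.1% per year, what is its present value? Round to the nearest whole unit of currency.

PV = FV·(1+i)^(−n) = 1,580,500 × 0.613566 = 969,741.2187

£969,741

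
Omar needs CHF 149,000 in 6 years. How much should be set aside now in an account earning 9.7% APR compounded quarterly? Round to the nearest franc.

CHF 83,838

i = 0.097/4 = 0.02425 per quarter; n = 6·4 = 24.
PV = FV·(1+i)^(−n) = 149,000 × 0.562674 = 83,838.3892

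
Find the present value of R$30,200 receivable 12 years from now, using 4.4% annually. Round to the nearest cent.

R$18,013.62

PV = FV·(1+i)^(−n) = 30,200 × 0.596477 = 18,013.6184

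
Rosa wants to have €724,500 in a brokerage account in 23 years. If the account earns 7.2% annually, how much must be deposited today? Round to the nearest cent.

PV = 724,500 / (1 + 0.072)^23 = 724,500 / 4.948574 = 146,405.8150

€146,405.82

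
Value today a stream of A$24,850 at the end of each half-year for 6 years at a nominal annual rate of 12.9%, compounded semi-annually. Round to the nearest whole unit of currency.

A$203,293

Periodic rate i = 0.129/2 = 0.0645; n = 6 × 2 = 12 periods.
Annuity factor a(12|0.0645) = 8.180821; PV = 24850 × 8.180821 = 203,293.4010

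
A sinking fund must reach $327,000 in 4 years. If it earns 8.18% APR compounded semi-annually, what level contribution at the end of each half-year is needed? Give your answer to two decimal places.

$35,374.96

i = 0.0818/2 = 0.0409 per half-year; n = 4·2 = 8.
FV-annuity factor = 9.243827; PMT = 327000 / 9.243827 = 35,374.9606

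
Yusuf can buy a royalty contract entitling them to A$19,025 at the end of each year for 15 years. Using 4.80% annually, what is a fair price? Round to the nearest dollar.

A$200,170

PV = PMT · [1 − (1+i)^(−n)] / i = 19025 · 10.521414 = 200,169.8942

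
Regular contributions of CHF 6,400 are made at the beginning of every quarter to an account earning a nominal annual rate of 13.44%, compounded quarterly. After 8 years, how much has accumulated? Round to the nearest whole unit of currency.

Periodic rate i = 0.1344/4 = 0.0336; n = 8 × 4 = 32 periods.
FV = 6400 × [(1+0.0336)^32 − 1] / 0.0336 × (1+i) = 6400 × 57.809441 = 369,980.4233
(annuity-due: payments at period start, so ×(1+i).)

CHF 369,980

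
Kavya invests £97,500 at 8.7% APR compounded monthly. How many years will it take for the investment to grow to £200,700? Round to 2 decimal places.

8.33 years

Periodic rate i = 0.087/12 = 0.00725.
n = ln(200700/97500) / ln(1+0.00725) = ln(2.05846) / 0.007224 = 99.9411 months
= 99.9411/12 years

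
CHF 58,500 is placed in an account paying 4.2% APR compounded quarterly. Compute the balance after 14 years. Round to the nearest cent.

Periodic rate i = 0.042/4 = 0.0105; n = 14 × 4 = 56 periods.
FV = PV·(1+i)^n = 58,500 × 1.794873 = 105,000.0887

CHF 105,000.09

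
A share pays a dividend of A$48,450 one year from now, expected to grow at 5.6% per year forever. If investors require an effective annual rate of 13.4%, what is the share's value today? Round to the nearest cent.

A$621,153.85

PV = PMT / (i − g) = 48450 / (0.134 − 0.056) = 48450 / 0.078000 = 621,153.8462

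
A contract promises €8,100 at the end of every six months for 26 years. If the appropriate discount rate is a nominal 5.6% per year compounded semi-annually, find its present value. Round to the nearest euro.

€220,470

Periodic rate i = 0.056/2 = 0.028; n = 26 × 2 = 52 periods.
Annuity factor a(52|0.028) = 27.218569; PV = 8100 × 27.218569 = 220,470.4115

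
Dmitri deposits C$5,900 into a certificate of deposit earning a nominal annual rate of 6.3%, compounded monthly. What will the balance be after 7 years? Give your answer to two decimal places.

C$9,159.57

Periodic rate i = 0.063/12 = 0.00525; n = 7 × 12 = 84 periods.
FV = 5,900 × (1 + 0.00525)^84 = 9,159.5657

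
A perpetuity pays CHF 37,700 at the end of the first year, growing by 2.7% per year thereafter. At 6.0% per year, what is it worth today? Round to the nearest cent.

CHF 1,142,424.24

PV = PMT / (i − g) = 37700 / (0.06 − 0.027) = 37700 / 0.033000 = 1,142,424.2424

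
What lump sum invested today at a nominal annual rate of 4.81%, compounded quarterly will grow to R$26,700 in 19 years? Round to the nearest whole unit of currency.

With 4 periods per year: i = 0.012025, n = 76.
PV = 26,700 / (1 + 0.012025)^76 = 26,700 / 2.480472 = 10,764.0807

R$10,764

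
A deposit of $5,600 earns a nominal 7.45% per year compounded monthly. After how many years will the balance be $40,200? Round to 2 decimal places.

26.54 years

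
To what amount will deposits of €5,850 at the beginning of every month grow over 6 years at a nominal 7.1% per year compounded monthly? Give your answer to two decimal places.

With 12 periods per year: i = 0.00591667, n = 72.
FV = 5850 × [(1+0.00591667)^72 − 1] / 0.00591667 × (1+i) = 5850 × 89.971447 = 526,332.9669
Payments are at the start of each period, so multiply by (1+i).

€526,332.97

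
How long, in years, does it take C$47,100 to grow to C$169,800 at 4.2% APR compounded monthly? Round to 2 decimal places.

Periodic rate i = 0.042/12 = 0.0035.
(1+i)^n = 169800/47100 = 3.60510, so n = ln 3.60510 / ln 1.0035 = 367.0260 months
= 367.0260/12 years

30.59 years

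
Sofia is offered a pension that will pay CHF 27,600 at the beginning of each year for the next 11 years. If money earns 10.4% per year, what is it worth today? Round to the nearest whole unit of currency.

PV = 27600 × [1 − (1+0.104)^(−11)] / 0.104 × (1+i) = 27600 × 7.040386 = 194,314.6425
(Beginning-of-period payments → annuity-due factor ×(1+i).)

CHF 194,315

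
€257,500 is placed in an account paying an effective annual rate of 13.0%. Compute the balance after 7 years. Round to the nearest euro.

€605,796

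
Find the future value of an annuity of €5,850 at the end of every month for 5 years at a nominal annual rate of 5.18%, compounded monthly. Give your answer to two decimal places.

€399,668.13

i = 0.0518/12 = 0.00431667 per month; n = 5·12 = 60.
FV = 5850 × [(1+0.00431667)^60 − 1] / 0.00431667 = 5850 × 68.319339 = 399,668.1334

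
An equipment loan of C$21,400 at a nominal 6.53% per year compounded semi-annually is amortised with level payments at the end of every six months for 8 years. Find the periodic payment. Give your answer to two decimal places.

With 2 periods per year: i = 0.03265, n = 16.
Annuity-PV factor = 12.310362; PMT = 21400 / 12.310362 = 1,738.3729

C$1,738.37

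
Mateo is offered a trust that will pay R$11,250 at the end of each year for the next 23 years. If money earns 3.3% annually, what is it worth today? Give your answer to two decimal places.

R$179,350.08

PV = PMT · [1 − (1+i)^(−n)] / i = 11250 · 15.942229 = 179,350.0793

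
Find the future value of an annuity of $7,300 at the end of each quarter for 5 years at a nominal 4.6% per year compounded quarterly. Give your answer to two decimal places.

With 4 periods per year: i = 0.0115, n = 20.
FV = 7300 × [(1+0.0115)^20 − 1] / 0.0115 = 7300 × 22.343413 = 163,106.9133

$163,106.91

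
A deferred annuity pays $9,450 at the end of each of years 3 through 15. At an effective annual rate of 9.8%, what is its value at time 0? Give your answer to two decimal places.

Value one period before first payment (t=2): 9450 × [1 − (1+0.098)^(−13)] / 0.098 = 9450 × 7.177562 = 67,827.9604
Discount back 2 years: 67,827.9604 × (1+0.098)^(−2) = 67,827.9604 × 0.829460 = 56,260.5635

$56,260.56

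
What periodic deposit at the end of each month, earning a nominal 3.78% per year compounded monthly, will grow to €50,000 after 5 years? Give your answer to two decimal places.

€758.37

With 12 periods per year: i = 0.00315, n = 60.
FV-annuity factor = 65.930843; PMT = 50000 / 65.930843 = 758.3704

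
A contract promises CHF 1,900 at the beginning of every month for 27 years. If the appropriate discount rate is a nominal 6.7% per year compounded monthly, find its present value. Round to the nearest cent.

Periodic rate i = 0.067/12 = 0.00558333; n = 27 × 12 = 324 periods.
PV = PMT · [1 − (1+i)^(−n)] / i × (1+i) = 1900 · 150.451323 = 285,857.5134
Payments are at the start of each period, so multiply by (1+i).

CHF 285,857.51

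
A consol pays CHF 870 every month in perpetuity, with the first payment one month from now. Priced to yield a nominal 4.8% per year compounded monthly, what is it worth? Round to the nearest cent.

Periodic rate i = 0.048/12 = 0.004.
PV = C/r = 870/0.004 = 217,500.0000

CHF 217,500.00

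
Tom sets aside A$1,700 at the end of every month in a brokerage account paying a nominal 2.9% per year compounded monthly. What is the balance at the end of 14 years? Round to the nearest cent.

Periodic rate i = 0.029/12 = 0.00241667; n = 14 × 12 = 168 periods.
FV = PMT · [(1+i)^n − 1] / i = 1700 · 206.924544 = 351,771.7247

A$351,771.72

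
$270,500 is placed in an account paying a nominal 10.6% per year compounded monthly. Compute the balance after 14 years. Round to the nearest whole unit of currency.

$1,185,306

Periodic rate i = 0.106/12 = 0.00883333; n = 14 × 12 = 168 periods.
FV = 270,500 × (1 + 0.00883333)^168 = 1,185,305.8349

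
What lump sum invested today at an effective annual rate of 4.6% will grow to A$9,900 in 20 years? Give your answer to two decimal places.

PV = 9,900 / (1 + 0.046)^20 = 9,900 / 2.458293 = 4,027.1843

A$4,027.18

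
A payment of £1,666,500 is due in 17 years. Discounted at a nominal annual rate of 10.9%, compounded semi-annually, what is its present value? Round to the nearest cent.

£274,297.25

i = 0.109/2 = 0.0545 per half-year; n = 17·2 = 34.
Discount factor = (1+0.0545)^(−34) = 0.164595; PV = 1,666,500 × 0.164595 = 274,297.2537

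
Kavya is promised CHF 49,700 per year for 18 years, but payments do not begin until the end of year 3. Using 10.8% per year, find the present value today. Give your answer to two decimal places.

CHF 315,671.31

Value one period before first payment (t=2): 49700 × [1 − (1+0.108)^(−18)] / 0.108 = 49700 × 7.797551 = 387,538.3087
Discount back 2 years: 387,538.3087 × (1+0.108)^(−2) = 387,538.3087 × 0.814555 = 315,671.3145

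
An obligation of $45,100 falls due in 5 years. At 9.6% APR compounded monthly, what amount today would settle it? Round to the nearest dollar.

With 12 periods per year: i = 0.008, n = 60.
PV = 45,100 / (1 + 0.008)^60 = 45,100 / 1.612991 = 27,960.4795

$27,960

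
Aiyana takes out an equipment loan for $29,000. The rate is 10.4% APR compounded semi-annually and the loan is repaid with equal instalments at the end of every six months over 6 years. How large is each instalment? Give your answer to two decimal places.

$3,308.95

With 2 periods per year: i = 0.052, n = 12.
Annuity-PV factor = 8.764117; PMT = 29000 / 8.764117 = 3,308.9470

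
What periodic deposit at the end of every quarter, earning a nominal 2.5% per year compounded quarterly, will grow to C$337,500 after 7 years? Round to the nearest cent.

i = 0.025/4 = 0.00625 per quarter; n = 7·4 = 28.
PMT = 337500 / ( [(1+0.00625)^28 − 1] / 0.00625 ) = 337500 / 30.495621 = 11,067.1627

C$11,067.16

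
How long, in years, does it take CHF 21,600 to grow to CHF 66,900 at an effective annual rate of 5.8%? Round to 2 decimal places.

20.05 years

n = ln(66900/21600) / ln(1+0.058) = ln(3.09722) / 0.056380 = 20.0514 years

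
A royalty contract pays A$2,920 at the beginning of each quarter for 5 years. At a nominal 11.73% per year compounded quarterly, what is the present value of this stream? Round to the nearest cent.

A$44,996.51

i = 0.1173/4 = 0.029325 per quarter; n = 5·4 = 20.
Annuity factor a(20|0.029325) × (1+i) = 15.409764; PV = 2920 × 15.409764 = 44,996.5112
(Beginning-of-period payments → annuity-due factor ×(1+i).)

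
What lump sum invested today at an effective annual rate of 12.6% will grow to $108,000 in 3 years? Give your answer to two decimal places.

$75,649.94

PV = FV·(1+i)^(−n) = 108,000 × 0.700462 = 75,649.9393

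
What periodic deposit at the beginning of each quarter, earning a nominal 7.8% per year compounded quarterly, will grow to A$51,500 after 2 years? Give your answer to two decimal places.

A$5,895.89

i = 0.078/4 = 0.0195 per quarter; n = 2·4 = 8.
PMT = 51500 / ( [(1+0.0195)^8 − 1] / 0.0195 × (1+i) ) = 51500 / 8.734894 = 5,895.8931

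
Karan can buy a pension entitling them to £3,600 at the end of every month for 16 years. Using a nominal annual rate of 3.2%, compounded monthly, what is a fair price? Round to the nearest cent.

£540,399.17

i = 0.032/12 = 0.00266667 per month; n = 16·12 = 192.
PV = PMT · [1 − (1+i)^(−n)] / i = 3600 · 150.110880 = 540,399.1674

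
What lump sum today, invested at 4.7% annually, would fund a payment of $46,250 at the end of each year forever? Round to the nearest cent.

$984,042.55

PV = C/r = 46250/0.047 = 984,042.5532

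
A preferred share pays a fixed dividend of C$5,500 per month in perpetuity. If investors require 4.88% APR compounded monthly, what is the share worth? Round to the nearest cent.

Periodic rate i = 0.0488/12 = 0.00406667.
PV = C/r = 5500/0.00406667 = 1,352,459.0164

C$1,352,459.02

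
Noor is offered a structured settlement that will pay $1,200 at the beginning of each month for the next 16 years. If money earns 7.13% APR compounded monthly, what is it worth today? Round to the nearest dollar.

$138,020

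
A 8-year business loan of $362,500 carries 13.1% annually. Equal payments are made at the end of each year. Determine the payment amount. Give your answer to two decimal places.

$75,798.97

Annuity-PV factor = 4.782387; PMT = 362500 / 4.782387 = 75,798.9747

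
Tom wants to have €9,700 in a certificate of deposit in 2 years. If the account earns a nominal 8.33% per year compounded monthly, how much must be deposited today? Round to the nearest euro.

Periodic rate i = 0.0833/12 = 0.00694167; n = 2 × 12 = 24 periods.
PV = 9,700 / (1 + 0.00694167)^24 = 9,700 / 1.180602 = 8,216.1478

€8,216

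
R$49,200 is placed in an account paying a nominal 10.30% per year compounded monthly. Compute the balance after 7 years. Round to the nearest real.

R$100,868

i = 0.103/12 = 0.00858333 per month; n = 7·12 = 84.
FV = 49,200 × (1 + 0.00858333)^84 = 100,868.4230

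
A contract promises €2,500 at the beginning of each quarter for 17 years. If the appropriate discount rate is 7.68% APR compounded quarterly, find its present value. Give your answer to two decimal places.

€96,295.21

With 4 periods per year: i = 0.0192, n = 68.
Annuity factor a(68|0.0192) × (1+i) = 38.518083; PV = 2500 × 38.518083 = 96,295.2064
(annuity-due: payments at period start, so ×(1+i).)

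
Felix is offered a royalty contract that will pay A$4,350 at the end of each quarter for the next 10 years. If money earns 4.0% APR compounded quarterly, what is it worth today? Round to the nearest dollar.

With 4 periods per year: i = 0.01, n = 40.
PV = PMT · [1 − (1+i)^(−n)] / i = 4350 · 32.834686 = 142,830.8846

A$142,831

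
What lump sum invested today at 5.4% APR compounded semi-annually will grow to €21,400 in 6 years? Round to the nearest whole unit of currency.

Periodic rate i = 0.054/2 = 0.027; n = 6 × 2 = 12 periods.
PV = FV·(1+i)^(−n) = 21,400 × 0.726365 = 15,544.2027

€15,544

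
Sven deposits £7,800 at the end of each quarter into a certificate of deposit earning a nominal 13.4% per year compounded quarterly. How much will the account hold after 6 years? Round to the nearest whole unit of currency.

£280,618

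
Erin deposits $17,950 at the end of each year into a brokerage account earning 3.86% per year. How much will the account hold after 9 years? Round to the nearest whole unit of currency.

FV = 17950 × [(1+0.0386)^9 − 1] / 0.0386 = 17950 × 10.522290 = 188,875.1099

$188,875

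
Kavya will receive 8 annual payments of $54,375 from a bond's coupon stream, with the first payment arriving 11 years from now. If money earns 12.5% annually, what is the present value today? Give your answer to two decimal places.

Value one period before first payment (t=10): 54375 × [1 − (1+0.125)^(−8)] / 0.125 = 54375 × 4.882045 = 265,461.2107
PV₀ = 265,461.2107 / (1+0.125)^10 = 265,461.2107 / 3.247321 = 81,747.7572

$81,747.76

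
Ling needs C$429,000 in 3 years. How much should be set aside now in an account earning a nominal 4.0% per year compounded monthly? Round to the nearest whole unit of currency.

C$380,565

Periodic rate i = 0.04/12 = 0.00333333; n = 3 × 12 = 36 periods.
PV = FV·(1+i)^(−n) = 429,000 × 0.887097 = 380,564.8040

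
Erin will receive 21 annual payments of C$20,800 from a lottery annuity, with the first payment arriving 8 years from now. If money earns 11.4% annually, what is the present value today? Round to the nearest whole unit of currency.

PV at t=7 (ordinary 21-year annuity): 20800 × a(21|0.114) = 20800 × 7.863051 = 163,551.4540
Discount back 7 years: 163,551.4540 × (1+0.114)^(−7) = 163,551.4540 × 0.469682 = 76,817.1294

C$76,817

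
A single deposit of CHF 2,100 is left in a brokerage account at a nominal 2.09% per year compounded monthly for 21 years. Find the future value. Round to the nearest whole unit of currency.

With 12 periods per year: i = 0.00174167, n = 252.
FV = PV·(1+i)^n = 2,100 × 1.550408 = 3,255.8572

CHF 3,256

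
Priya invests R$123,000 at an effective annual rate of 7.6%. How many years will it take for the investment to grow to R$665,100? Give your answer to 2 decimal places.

23.04 years

n = ln(665100/123000) / ln(1+0.076) = ln(5.40732) / 0.073250 = 23.0409 years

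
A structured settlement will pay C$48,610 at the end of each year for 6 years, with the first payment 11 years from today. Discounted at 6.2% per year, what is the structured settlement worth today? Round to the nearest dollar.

C$130,162

Value one period before first payment (t=10): 48610 × [1 − (1+0.062)^(−6)] / 0.062 = 48610 × 4.886576 = 237,536.4549
Discount back 10 years: 237,536.4549 × (1+0.062)^(−10) = 237,536.4549 × 0.547968 = 130,162.2668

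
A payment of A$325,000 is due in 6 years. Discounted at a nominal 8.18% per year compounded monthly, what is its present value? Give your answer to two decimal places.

A$199,275.93

With 12 periods per year: i = 0.00681667, n = 72.
PV = 325,000 / (1 + 0.00681667)^72 = 325,000 / 1.630904 = 199,275.9264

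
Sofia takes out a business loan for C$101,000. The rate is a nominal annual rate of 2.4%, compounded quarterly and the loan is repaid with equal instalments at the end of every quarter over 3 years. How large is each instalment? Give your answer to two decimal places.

With 4 periods per year: i = 0.006, n = 12.
PMT = 101000 / ( [1 − (1+0.006)^(−12)] / 0.006 ) = 101000 / 11.544815 = 8,748.5163

C$8,748.52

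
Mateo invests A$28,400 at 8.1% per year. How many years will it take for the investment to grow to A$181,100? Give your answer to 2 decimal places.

23.79 years

(1+i)^n = 181100/28400 = 6.37676, so n = ln 6.37676 / ln 1.081 = 23.7867 years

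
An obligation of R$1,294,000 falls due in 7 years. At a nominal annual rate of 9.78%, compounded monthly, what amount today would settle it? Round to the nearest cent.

Periodic rate i = 0.0978/12 = 0.00815; n = 7 × 12 = 84 periods.
PV = 1,294,000 / (1 + 0.00815)^84 = 1,294,000 / 1.977484 = 654,366.8680

R$654,366.87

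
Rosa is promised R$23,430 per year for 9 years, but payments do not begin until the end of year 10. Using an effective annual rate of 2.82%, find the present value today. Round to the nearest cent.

R$143,234.42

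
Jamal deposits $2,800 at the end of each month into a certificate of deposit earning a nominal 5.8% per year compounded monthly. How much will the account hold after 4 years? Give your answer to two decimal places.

$150,861.18

Periodic rate i = 0.058/12 = 0.00483333; n = 4 × 12 = 48 periods.
FV = 2800 × [(1+0.00483333)^48 − 1] / 0.00483333 = 2800 × 53.878992 = 150,861.1776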